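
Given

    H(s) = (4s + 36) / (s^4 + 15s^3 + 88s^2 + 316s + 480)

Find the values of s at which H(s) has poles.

The poles are the roots of the denominator s^4 + 15s^3 + 88s^2 + 316s + 480 = 0.
Trying s = -3: the polynomial evaluates to 0, so (s + 3) is a factor.
Dividing out leaves s^3 + 12s^2 + 52s + 160 = 0.
This factors further as (s + 8)(s^2 + 4s + 20) = 0.

s = -3, -8, -2 + 4j, -2 - 4j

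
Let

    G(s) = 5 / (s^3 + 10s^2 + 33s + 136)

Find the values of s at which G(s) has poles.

The poles are the roots of the denominator s^3 + 10s^2 + 33s + 136 = 0.
Trying s = -8: the polynomial evaluates to 0, so (s + 8) is a factor.
Dividing out leaves s^2 + 2s + 17 = 0.
The quadratic formula then gives s = -1 ± 4j.

s = -1 ± 4j, -8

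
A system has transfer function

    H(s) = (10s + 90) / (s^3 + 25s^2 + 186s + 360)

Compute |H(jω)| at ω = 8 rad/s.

|H(j8)| ≈ 0.07631

Substitute s = j8: numerator = 90 + j80, denominator = -1240 + j976.
|H(j8)| = |90 + j80| / |-1240 + j976| = 120.42 / 1578.0 ≈ 0.07631.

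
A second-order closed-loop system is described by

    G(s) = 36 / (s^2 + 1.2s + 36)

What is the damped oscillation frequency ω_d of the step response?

ω_d ≈ 5.970 rad/s

Comparing s^2 + 1.2s + 36 to s^2 + 2ζωₙs + ωₙ²: ωₙ = 6 rad/s and ζ = 1.2/(2·6) = 0.1.
ζωₙ = 1.2/2 = 0.6, so ω_d = ωₙ√(1−ζ²) = √(ωₙ² − (ζωₙ)²) = √(36 − 0.6²) = √35.64 ≈ 5.970 rad/s.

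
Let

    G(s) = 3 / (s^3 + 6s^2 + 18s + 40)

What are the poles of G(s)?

s = -1 ± 3j, -4

The poles are the roots of the denominator s^3 + 6s^2 + 18s + 40 = 0.
Trying s = -4: the polynomial evaluates to 0, so (s + 4) is a factor.
Dividing out leaves s^2 + 2s + 10 = 0.
The quadratic formula then gives s = -1 ± 3j.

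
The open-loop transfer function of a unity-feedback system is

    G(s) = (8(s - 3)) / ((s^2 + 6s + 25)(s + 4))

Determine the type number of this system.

Type 0

The denominator has no factor of s at the origin — no free integrator — so this is a Type 0 system.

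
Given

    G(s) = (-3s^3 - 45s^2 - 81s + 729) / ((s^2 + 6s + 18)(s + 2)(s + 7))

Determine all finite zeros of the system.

s = -9, -9, 3

Set the numerator to zero: -3s^3 - 45s^2 - 81s + 729 = 0, i.e. -3·(s^3 + 15s^2 + 27s - 243) = 0.
Factoring: (s + 9)^2(s - 3) = 0.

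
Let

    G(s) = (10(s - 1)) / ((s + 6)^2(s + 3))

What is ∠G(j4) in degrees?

At s = j4: numerator = -10 + j40, denominator = -132 + j224.
∠G = ∠num − ∠den = 104.04° − (120.51°) = -16.47°.

∠G(j4) ≈ -16.47°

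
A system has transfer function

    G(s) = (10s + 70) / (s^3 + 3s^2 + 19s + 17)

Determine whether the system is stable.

stable

The denominator s^3 + 3s^2 + 19s + 17 factors as (s + 1)(s^2 + 2s + 17), giving poles at s = -1, -1 ± 4j.
Since all poles lie strictly in the left half-plane, the system is stable.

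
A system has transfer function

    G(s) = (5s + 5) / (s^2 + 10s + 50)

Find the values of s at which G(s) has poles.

s = -5 ± 5j

The poles are the roots of the denominator s^2 + 10s + 50 = 0.
Using the quadratic formula: s = (-10 ± √(-100))/2 = -5 ± 5j.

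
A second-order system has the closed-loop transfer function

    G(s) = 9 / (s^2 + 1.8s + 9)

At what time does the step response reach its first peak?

Comparing s^2 + 1.8s + 9 to s^2 + 2ζωₙs + ωₙ²: ωₙ = 3 rad/s and ζ = 1.8/(2·3) = 0.3.
ζωₙ = 1.8/2 = 0.9, so ω_d = ωₙ√(1−ζ²) = √(ωₙ² − (ζωₙ)²) = √(9 − 0.9²) = √8.19 ≈ 2.862 rad/s.
t_p = π/ω_d = π/2.862 ≈ 1.098 s.

t_p ≈ 1.098 s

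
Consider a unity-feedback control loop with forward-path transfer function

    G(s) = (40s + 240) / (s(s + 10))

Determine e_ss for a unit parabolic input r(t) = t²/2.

G(s) has one pole at the origin.
This is a Type 1 system; Ka = lim_{s→0} s^2·G(s) = 0, so the steady-state error for a parabola input is infinite.

e_ss = ∞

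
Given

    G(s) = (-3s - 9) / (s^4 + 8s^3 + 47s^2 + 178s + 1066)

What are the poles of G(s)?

s = 1 + 5j, 1 - 5j, -5 + 4j, -5 - 4j

The poles are the roots of the denominator s^4 + 8s^3 + 47s^2 + 178s + 1066 = 0.
No real roots exist; factor into two real quadratics: (s^2 - 2s + 26)(s^2 + 10s + 41) = 0.
Each quadratic gives a conjugate pair via the quadratic formula.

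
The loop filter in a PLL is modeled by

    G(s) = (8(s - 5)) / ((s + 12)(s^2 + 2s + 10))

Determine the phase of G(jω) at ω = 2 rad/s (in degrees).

At s = j2: numerator = -40 + j16, denominator = 64 + j60.
∠G = ∠num − ∠den = 158.20° − (43.152°) = 115.0°.

∠G(j2) ≈ 115.0°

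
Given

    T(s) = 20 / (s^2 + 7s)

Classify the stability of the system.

marginally stable

The denominator s^2 + 7s factors as s(s + 7), giving poles at s = 0, -7.
Since the simple pole(s) at s = 0 lie on the jω-axis with none in the right half-plane, the system is marginally stable.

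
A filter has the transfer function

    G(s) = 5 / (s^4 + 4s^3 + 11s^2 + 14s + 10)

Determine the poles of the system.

s = -1 ± 2j, -1 ± j

The poles are the roots of the denominator s^4 + 4s^3 + 11s^2 + 14s + 10 = 0.
No real roots exist; factor into two real quadratics: (s^2 + 2s + 5)(s^2 + 2s + 2) = 0.
Each quadratic gives a conjugate pair via the quadratic formula.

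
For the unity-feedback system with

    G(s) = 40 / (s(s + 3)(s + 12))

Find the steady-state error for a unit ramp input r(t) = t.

G(s) has one pole at the origin.
This is a Type 1 system. Kv = lim_{s→0} s·G(s) = 40/36 = 10/9.
e_ss = 1/Kv = 1/(10/9) = 9/10 ≈ 0.9000.

e_ss = 0.9000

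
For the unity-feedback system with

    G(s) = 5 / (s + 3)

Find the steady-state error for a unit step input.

e_ss = 0.3750

G(s) has no poles at the origin.
This is a Type 0 system. Kp = lim_{s→0} G(s) = 5/3.
e_ss = 1/(1 + Kp) = 1/(1 + 5/3) = 3/8 ≈ 0.3750.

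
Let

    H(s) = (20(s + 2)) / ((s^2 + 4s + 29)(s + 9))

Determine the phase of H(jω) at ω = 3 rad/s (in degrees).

At s = j3: numerator = 40 + j60, denominator = 144 + j168.
∠H = ∠num − ∠den = 56.310° − (49.399°) = 6.911°.

∠H(j3) ≈ 6.911°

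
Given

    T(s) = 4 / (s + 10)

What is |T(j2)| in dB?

|T(j2)|_dB ≈ -8.13 dB

Substitute s = j2: numerator = 4, denominator = 10 + j2.
|T(j2)| = |4| / |10 + j2| = 4 / 10.198 ≈ 0.3922.
In decibels: 20·log₁₀(0.3922) ≈ -8.13 dB.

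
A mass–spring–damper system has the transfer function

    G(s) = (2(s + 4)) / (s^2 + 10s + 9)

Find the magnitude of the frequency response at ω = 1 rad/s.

Substitute s = j1: numerator = 8 + j2, denominator = 8 + j10.
|G(j1)| = |8 + j2| / |8 + j10| = 8.2462 / 12.806 ≈ 0.6439.

|G(j1)| ≈ 0.6439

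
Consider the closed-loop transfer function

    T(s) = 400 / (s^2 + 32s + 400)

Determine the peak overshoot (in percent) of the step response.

Comparing s^2 + 32s + 400 to s^2 + 2ζωₙs + ωₙ²: ωₙ = 20 rad/s and ζ = 32/(2·20) = 0.8.
%OS = 100·exp(−πζ/√(1−ζ²)) = 100·exp(−π·0.8/√(1−0.8²)) ≈ 1.52%.

%OS ≈ 1.52%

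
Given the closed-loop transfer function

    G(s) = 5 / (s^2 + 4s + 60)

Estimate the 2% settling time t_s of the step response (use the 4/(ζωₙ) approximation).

t_s ≈ 2 s

Comparing s^2 + 4s + 60 to s^2 + 2ζωₙs + ωₙ²: ωₙ = √60 ≈ 7.746 rad/s and ζ = 4/(2·√60) ≈ 0.2582.
ζωₙ = 4/2 = 2, so t_s ≈ 4/(ζωₙ) = 4/2 = 2 s.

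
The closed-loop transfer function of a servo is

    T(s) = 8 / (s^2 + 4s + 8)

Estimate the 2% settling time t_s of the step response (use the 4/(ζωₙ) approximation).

Comparing s^2 + 4s + 8 to s^2 + 2ζωₙs + ωₙ²: ωₙ = √8 ≈ 2.828 rad/s and ζ = 4/(2·√8) ≈ 0.7071.
ζωₙ = 4/2 = 2, so t_s ≈ 4/(ζωₙ) = 4/2 = 2 s.

t_s ≈ 2 s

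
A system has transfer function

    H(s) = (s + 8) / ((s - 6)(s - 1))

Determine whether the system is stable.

unstable

The poles can be read from the denominator factors: s = 6, 1.
Since the pole(s) at s = 6, 1 lie in the right half-plane, the system is unstable.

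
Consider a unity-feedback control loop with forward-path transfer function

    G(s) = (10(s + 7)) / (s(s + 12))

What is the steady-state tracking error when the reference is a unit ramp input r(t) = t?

G(s) has one pole at the origin.
This is a Type 1 system. Kv = lim_{s→0} s·G(s) = 70/12 = 35/6.
e_ss = 1/Kv = 1/(35/6) = 6/35 ≈ 0.1714.

e_ss = 0.1714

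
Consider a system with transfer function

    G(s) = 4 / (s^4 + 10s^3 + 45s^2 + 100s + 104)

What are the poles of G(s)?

The poles are the roots of the denominator s^4 + 10s^3 + 45s^2 + 100s + 104 = 0.
No real roots exist; factor into two real quadratics: (s^2 + 4s + 8)(s^2 + 6s + 13) = 0.
Each quadratic gives a conjugate pair via the quadratic formula.

s = -2 + 2j, -2 - 2j, -3 + 2j, -3 - 2j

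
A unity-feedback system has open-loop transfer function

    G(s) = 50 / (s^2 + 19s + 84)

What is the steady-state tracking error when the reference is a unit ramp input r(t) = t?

e_ss = ∞

G(s) has no poles at the origin.
This is a Type 0 system; Kv = lim_{s→0} s·G(s) = 0, so the steady-state error for a ramp input is infinite.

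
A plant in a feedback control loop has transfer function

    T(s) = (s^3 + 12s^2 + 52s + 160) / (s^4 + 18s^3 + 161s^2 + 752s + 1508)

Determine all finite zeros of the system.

Set the numerator to zero: s^3 + 12s^2 + 52s + 160 = 0.
Factoring: (s + 8)(s^2 + 4s + 20) = 0.

s = -8, -2 + 4j, -2 - 4j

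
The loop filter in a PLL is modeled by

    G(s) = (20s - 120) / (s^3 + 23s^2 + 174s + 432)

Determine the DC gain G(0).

G(0) = -5/18 ≈ -0.2778

Set s = 0: G(0) = (-120) / (432) = -5/18.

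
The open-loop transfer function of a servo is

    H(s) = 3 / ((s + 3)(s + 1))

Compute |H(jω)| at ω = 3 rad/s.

|H(j3)| ≈ 0.2236

Substitute s = j3: numerator = 3, denominator = -6 + j12.
|H(j3)| = |3| / |-6 + j12| = 3 / 13.416 ≈ 0.2236.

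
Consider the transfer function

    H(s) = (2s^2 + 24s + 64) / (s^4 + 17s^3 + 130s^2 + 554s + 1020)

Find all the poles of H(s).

The poles are the roots of the denominator s^4 + 17s^3 + 130s^2 + 554s + 1020 = 0.
Trying s = -5: the polynomial evaluates to 0, so (s + 5) is a factor.
Dividing out leaves s^3 + 12s^2 + 70s + 204 = 0.
This factors further as (s^2 + 6s + 34)(s + 6) = 0.

s = -3 + 5j, -3 - 5j, -5, -6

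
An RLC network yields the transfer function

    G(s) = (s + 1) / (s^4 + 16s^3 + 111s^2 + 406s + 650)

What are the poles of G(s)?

s = -5 ± j, -3 ± 4j

The poles are the roots of the denominator s^4 + 16s^3 + 111s^2 + 406s + 650 = 0.
No real roots exist; factor into two real quadratics: (s^2 + 10s + 26)(s^2 + 6s + 25) = 0.
Each quadratic gives a conjugate pair via the quadratic formula.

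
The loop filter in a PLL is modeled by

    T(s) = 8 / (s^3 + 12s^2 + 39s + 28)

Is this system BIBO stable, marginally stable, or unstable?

The denominator s^3 + 12s^2 + 39s + 28 factors as (s + 7)(s + 4)(s + 1), giving poles at s = -7, -4, -1.
Since all poles lie strictly in the left half-plane, the system is stable.

stable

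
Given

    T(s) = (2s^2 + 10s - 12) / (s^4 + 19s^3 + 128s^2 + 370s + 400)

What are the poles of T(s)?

s = -3 ± j, -5, -8

The poles are the roots of the denominator s^4 + 19s^3 + 128s^2 + 370s + 400 = 0.
Trying s = -5: the polynomial evaluates to 0, so (s + 5) is a factor.
Dividing out leaves s^3 + 14s^2 + 58s + 80 = 0.
This factors further as (s^2 + 6s + 10)(s + 8) = 0.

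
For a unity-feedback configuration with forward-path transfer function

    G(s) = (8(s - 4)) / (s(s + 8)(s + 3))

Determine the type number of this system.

Type 1

The denominator has 1 factor of s at the origin (free integrator), so this is a Type 1 system.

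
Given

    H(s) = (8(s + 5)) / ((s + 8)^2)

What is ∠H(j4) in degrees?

At s = j4: numerator = 40 + j32, denominator = 48 + j64.
∠H = ∠num − ∠den = 38.660° − (53.130°) = -14.47°.

∠H(j4) ≈ -14.47°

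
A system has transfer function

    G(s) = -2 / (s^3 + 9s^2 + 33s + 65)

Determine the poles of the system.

s = -2 + 3j, -2 - 3j, -5

The poles are the roots of the denominator s^3 + 9s^2 + 33s + 65 = 0.
Trying s = -5: the polynomial evaluates to 0, so (s + 5) is a factor.
Dividing out leaves s^2 + 4s + 13 = 0.
The quadratic formula then gives s = -2 ± 3j.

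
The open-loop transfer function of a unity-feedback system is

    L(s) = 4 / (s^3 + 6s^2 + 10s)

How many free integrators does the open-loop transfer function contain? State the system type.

Factor s from the denominator: s^3 + 6s^2 + 10s = s·(s^2 + 6s + 10).
There is 1 pole at the origin, so the system is Type 1.

Type 1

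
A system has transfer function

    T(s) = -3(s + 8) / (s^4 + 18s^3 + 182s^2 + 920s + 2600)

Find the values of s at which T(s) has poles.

The poles are the roots of the denominator s^4 + 18s^3 + 182s^2 + 920s + 2600 = 0.
No real roots exist; factor into two real quadratics: (s^2 + 10s + 50)(s^2 + 8s + 52) = 0.
Each quadratic gives a conjugate pair via the quadratic formula.

s = -5 + 5j, -5 - 5j, -4 + 6j, -4 - 6j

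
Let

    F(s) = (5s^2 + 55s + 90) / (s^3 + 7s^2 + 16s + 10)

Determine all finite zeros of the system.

s = -9, -2

Set the numerator to zero: 5s^2 + 55s + 90 = 0, i.e. 5·(s^2 + 11s + 18) = 0.
Factoring: (s + 9)(s + 2) = 0.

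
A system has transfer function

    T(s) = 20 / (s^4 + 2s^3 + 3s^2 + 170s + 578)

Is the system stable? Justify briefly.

unstable

The denominator s^4 + 2s^3 + 3s^2 + 170s + 578 factors as (s^2 - 6s + 34)(s^2 + 8s + 17), giving poles at s = 3 ± 5j, -4 ± j.
Since the pole(s) at s = 3 ± 5j lie in the right half-plane, the system is unstable.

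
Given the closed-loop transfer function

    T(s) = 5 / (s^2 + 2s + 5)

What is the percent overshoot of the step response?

%OS ≈ 20.8%

Comparing s^2 + 2s + 5 to s^2 + 2ζωₙs + ωₙ²: ωₙ = √5 ≈ 2.236 rad/s and ζ = 2/(2·√5) ≈ 0.4472.
%OS = 100·exp(−πζ/√(1−ζ²)) = 100·exp(−π·0.4472/√(1−0.4472²)) ≈ 20.8%.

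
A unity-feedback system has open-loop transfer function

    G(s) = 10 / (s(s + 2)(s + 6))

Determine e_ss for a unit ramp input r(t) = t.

e_ss = 1.200

G(s) has one pole at the origin.
This is a Type 1 system. Kv = lim_{s→0} s·G(s) = 10/12 = 5/6.
e_ss = 1/Kv = 1/(5/6) = 6/5 ≈ 1.200.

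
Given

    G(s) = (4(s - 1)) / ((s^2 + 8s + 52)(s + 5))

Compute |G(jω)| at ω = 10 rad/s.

Substitute s = j10: numerator = -4 + j40, denominator = -1040 - j80.
|G(j10)| = |-4 + j40| / |-1040 - j80| = 40.200 / 1043.1 ≈ 0.03854.

|G(j10)| ≈ 0.03854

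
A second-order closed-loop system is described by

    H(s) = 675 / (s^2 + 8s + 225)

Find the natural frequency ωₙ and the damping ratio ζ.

Compare the denominator to the standard form s^2 + 2ζωₙs + ωₙ².
ωₙ² = 225, so ωₙ = 15 rad/s.
2ζωₙ = 8, so ζ = 8/(2·15) ≈ 0.2667.

ωₙ = 15 rad/s, ζ ≈ 0.2667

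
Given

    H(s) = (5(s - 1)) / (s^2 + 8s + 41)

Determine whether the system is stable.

stable

The poles can be read from the denominator factors: s = -4 ± 5j.
Since all poles lie strictly in the left half-plane, the system is stable.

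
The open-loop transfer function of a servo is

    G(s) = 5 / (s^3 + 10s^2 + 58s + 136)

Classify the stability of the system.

The denominator s^3 + 10s^2 + 58s + 136 factors as (s + 4)(s^2 + 6s + 34), giving poles at s = -4, -3 ± 5j.
Since all poles lie strictly in the left half-plane, the system is stable.

stable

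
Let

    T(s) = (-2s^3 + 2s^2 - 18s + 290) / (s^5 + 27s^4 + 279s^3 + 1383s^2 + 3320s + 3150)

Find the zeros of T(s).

s = -2 + 5j, -2 - 5j, 5

Set the numerator to zero: -2s^3 + 2s^2 - 18s + 290 = 0, i.e. -2·(s^3 - s^2 + 9s - 145) = 0.
Factoring: (s^2 + 4s + 29)(s - 5) = 0.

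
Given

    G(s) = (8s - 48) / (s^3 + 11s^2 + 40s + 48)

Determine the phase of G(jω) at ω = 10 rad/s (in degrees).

∠G(j10) ≈ -88.73°

At s = j10: numerator = -48 + j80, denominator = -1052 - j600.
∠G = ∠num − ∠den = 120.96° − (-150.30°) = 271.3°, which wraps to -88.73°.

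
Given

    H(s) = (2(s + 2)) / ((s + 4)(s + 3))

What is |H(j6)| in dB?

|H(j6)|_dB ≈ -11.7 dB

Substitute s = j6: numerator = 4 + j12, denominator = -24 + j42.
|H(j6)| = |4 + j12| / |-24 + j42| = 12.649 / 48.374 ≈ 0.2615.
In decibels: 20·log₁₀(0.2615) ≈ -11.7 dB.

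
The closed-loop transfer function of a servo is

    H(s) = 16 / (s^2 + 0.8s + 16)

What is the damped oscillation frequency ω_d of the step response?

ω_d ≈ 3.980 rad/s

Comparing s^2 + 0.8s + 16 to s^2 + 2ζωₙs + ωₙ²: ωₙ = 4 rad/s and ζ = 0.8/(2·4) = 0.1.
ζωₙ = 0.8/2 = 0.4, so ω_d = ωₙ√(1−ζ²) = √(ωₙ² − (ζωₙ)²) = √(16 − 0.4²) = √15.84 ≈ 3.980 rad/s.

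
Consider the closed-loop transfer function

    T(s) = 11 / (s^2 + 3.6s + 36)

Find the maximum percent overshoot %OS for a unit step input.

Comparing s^2 + 3.6s + 36 to s^2 + 2ζωₙs + ωₙ²: ωₙ = 6 rad/s and ζ = 3.6/(2·6) = 0.3.
%OS = 100·exp(−πζ/√(1−ζ²)) = 100·exp(−π·0.3/√(1−0.3²)) ≈ 37.2%.

%OS ≈ 37.2%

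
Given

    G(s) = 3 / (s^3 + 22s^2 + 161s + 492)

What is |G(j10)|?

Substitute s = j10: numerator = 3, denominator = -1708 + j610.
|G(j10)| = |3| / |-1708 + j610| = 3 / 1813.7 ≈ 0.001654.

|G(j10)| ≈ 0.001654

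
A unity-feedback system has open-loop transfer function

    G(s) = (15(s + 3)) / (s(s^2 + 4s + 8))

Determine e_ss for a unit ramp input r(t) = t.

G(s) has one pole at the origin.
This is a Type 1 system. Kv = lim_{s→0} s·G(s) = 45/8.
e_ss = 1/Kv = 1/(45/8) = 8/45 ≈ 0.1778.

e_ss = 0.1778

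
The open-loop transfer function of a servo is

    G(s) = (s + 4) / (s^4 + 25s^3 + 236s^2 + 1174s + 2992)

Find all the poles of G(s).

s = -3 + 5j, -3 - 5j, -8, -11

The poles are the roots of the denominator s^4 + 25s^3 + 236s^2 + 1174s + 2992 = 0.
Trying s = -8: the polynomial evaluates to 0, so (s + 8) is a factor.
Dividing out leaves s^3 + 17s^2 + 100s + 374 = 0.
This factors further as (s^2 + 6s + 34)(s + 11) = 0.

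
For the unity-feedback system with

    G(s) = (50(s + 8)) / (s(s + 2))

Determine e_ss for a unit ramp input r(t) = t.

G(s) has one pole at the origin.
This is a Type 1 system. Kv = lim_{s→0} s·G(s) = 400/2 = 200.
e_ss = 1/Kv = 1/(200) = 1/200 ≈ 0.005000.

e_ss = 0.005000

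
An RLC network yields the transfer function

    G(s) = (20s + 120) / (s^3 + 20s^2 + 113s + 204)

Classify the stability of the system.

The denominator s^3 + 20s^2 + 113s + 204 factors as (s + 12)(s^2 + 8s + 17), giving poles at s = -12, -4 ± j.
Since all poles lie strictly in the left half-plane, the system is stable.

stable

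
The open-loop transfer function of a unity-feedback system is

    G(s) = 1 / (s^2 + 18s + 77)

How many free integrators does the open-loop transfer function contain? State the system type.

The denominator has no factor of s at the origin — no free integrator — so this is a Type 0 system.

Type 0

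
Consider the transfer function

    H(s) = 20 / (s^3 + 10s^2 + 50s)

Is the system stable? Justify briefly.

marginally stable

The denominator s^3 + 10s^2 + 50s factors as s(s^2 + 10s + 50), giving poles at s = 0, -5 ± 5j.
Since the simple pole(s) at s = 0 lie on the jω-axis with none in the right half-plane, the system is marginally stable.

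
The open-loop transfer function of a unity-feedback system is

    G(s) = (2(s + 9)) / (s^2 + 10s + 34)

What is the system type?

Type 0

The denominator has no factor of s at the origin — no free integrator — so this is a Type 0 system.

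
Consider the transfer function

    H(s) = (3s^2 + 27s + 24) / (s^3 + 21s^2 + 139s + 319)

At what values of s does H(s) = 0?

Set the numerator to zero: 3s^2 + 27s + 24 = 0, i.e. 3·(s^2 + 9s + 8) = 0.
Factoring: (s + 8)(s + 1) = 0.

s = -8, -1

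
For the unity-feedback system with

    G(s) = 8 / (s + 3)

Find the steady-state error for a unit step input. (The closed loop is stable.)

G(s) has no poles at the origin.
This is a Type 0 system. Kp = lim_{s→0} G(s) = 8/3.
e_ss = 1/(1 + Kp) = 1/(1 + 8/3) = 3/11 ≈ 0.2727.

e_ss = 0.2727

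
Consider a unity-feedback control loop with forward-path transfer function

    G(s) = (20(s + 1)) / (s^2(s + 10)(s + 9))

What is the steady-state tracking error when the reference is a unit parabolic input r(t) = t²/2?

G(s) has 2 poles at the origin.
This is a Type 2 system. Ka = lim_{s→0} s^2·G(s) = 20/90 = 2/9.
e_ss = 1/Ka = 1/(2/9) = 9/2 ≈ 4.500.

e_ss = 4.500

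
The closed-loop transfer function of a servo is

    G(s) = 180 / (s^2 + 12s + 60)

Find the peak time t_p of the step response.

t_p ≈ 0.6413 s

Comparing s^2 + 12s + 60 to s^2 + 2ζωₙs + ωₙ²: ωₙ = √60 ≈ 7.746 rad/s and ζ = 12/(2·√60) ≈ 0.7746.
ζωₙ = 12/2 = 6, so ω_d = ωₙ√(1−ζ²) = √(ωₙ² − (ζωₙ)²) = √(60 − 6²) = √24 ≈ 4.899 rad/s.
t_p = π/ω_d = π/4.899 ≈ 0.6413 s.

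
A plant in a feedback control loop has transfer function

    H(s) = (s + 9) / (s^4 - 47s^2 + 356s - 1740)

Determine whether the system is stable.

unstable

The denominator s^4 - 47s^2 + 356s - 1740 factors as (s^2 - 4s + 29)(s + 10)(s - 6), giving poles at s = 2 + 5j, 2 - 5j, -10, 6.
Since the pole(s) at s = 2 ± 5j, 6 lie in the right half-plane, the system is unstable.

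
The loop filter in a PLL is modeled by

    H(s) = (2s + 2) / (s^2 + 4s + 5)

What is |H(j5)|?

|H(j5)| ≈ 0.3606

Substitute s = j5: numerator = 2 + j10, denominator = -20 + j20.
|H(j5)| = |2 + j10| / |-20 + j20| = 10.198 / 28.284 ≈ 0.3606.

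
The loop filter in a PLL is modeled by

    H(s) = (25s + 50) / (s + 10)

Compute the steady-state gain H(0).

H(0) = 5

Set s = 0: H(0) = (50) / (10) = 5.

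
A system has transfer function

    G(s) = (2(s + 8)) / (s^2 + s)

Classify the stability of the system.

The denominator s^2 + s factors as s(s + 1), giving poles at s = 0, -1.
Since the simple pole(s) at s = 0 lie on the jω-axis with none in the right half-plane, the system is marginally stable.

marginally stable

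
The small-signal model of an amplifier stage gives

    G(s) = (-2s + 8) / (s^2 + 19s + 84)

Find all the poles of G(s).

s = -7, -12

The poles are the roots of the denominator s^2 + 19s + 84 = 0.
Factoring: (s + 7)(s + 12) = 0, so s = -7 and s = -12.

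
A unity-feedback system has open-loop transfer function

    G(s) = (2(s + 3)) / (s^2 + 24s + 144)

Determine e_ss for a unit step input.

e_ss = 0.9600

G(s) has no poles at the origin.
This is a Type 0 system. Kp = lim_{s→0} G(s) = 6/144 = 1/24.
e_ss = 1/(1 + Kp) = 1/(1 + 1/24) = 24/25 ≈ 0.9600.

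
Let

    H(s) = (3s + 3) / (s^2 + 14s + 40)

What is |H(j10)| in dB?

Substitute s = j10: numerator = 3 + j30, denominator = -60 + j140.
|H(j10)| = |3 + j30| / |-60 + j140| = 30.150 / 152.32 ≈ 0.1979.
In decibels: 20·log₁₀(0.1979) ≈ -14.1 dB.

|H(j10)|_dB ≈ -14.1 dB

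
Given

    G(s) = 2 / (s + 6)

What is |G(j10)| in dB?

Substitute s = j10: numerator = 2, denominator = 6 + j10.
|G(j10)| = |2| / |6 + j10| = 2 / 11.662 ≈ 0.1715.
In decibels: 20·log₁₀(0.1715) ≈ -15.3 dB.

|G(j10)|_dB ≈ -15.3 dB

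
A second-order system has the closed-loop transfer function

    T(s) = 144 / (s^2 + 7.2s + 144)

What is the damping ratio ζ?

ζ = 0.3

Compare the denominator to the standard form s^2 + 2ζωₙs + ωₙ².
ωₙ² = 144, so ωₙ = 12 rad/s.
2ζωₙ = 7.2, so ζ = 7.2/(2·12) = 0.3.
With ζ = 0.3 the response is underdamped.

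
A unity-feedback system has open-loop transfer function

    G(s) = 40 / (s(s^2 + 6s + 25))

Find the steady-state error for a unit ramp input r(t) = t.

e_ss = 0.6250

G(s) has one pole at the origin.
This is a Type 1 system. Kv = lim_{s→0} s·G(s) = 40/25 = 8/5.
e_ss = 1/Kv = 1/(8/5) = 5/8 ≈ 0.6250.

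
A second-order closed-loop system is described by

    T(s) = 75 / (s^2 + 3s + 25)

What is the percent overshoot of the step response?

Comparing s^2 + 3s + 25 to s^2 + 2ζωₙs + ωₙ²: ωₙ = 5 rad/s and ζ = 3/(2·5) = 0.3.
%OS = 100·exp(−πζ/√(1−ζ²)) = 100·exp(−π·0.3/√(1−0.3²)) ≈ 37.2%.

%OS ≈ 37.2%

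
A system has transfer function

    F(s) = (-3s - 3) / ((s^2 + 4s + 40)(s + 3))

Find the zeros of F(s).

s = -1

Set the numerator to zero: -3s - 3 = 0, i.e. -3·(s + 1) = 0.
So s = -1.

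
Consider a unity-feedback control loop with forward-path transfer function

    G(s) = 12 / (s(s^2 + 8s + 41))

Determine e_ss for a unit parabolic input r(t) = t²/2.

G(s) has one pole at the origin.
This is a Type 1 system; Ka = lim_{s→0} s^2·G(s) = 0, so the steady-state error for a parabola input is infinite.

e_ss = ∞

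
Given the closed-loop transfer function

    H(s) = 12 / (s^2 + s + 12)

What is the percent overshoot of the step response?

Comparing s^2 + s + 12 to s^2 + 2ζωₙs + ωₙ²: ωₙ = √12 ≈ 3.464 rad/s and ζ = 1/(2·√12) ≈ 0.1443.
%OS = 100·exp(−πζ/√(1−ζ²)) = 100·exp(−π·0.1443/√(1−0.1443²)) ≈ 63.2%.

%OS ≈ 63.2%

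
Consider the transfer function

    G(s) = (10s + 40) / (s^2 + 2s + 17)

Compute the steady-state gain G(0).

Set s = 0: G(0) = (40) / (17) = 40/17.

G(0) = 40/17 ≈ 2.353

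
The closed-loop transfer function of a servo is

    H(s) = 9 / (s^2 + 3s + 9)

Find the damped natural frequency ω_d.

Comparing s^2 + 3s + 9 to s^2 + 2ζωₙs + ωₙ²: ωₙ = 3 rad/s and ζ = 3/(2·3) = 0.5.
ζωₙ = 3/2 = 1.5, so ω_d = ωₙ√(1−ζ²) = √(ωₙ² − (ζωₙ)²) = √(9 − 1.5²) = √6.75 ≈ 2.598 rad/s.

ω_d ≈ 2.598 rad/s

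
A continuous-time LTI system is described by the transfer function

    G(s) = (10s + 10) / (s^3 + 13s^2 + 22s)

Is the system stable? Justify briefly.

marginally stable

The denominator s^3 + 13s^2 + 22s factors as s(s + 11)(s + 2), giving poles at s = 0, -11, -2.
Since the simple pole(s) at s = 0 lie on the jω-axis with none in the right half-plane, the system is marginally stable.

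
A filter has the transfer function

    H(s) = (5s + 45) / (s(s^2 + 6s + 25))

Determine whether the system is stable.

The poles can be read from the denominator factors: s = 0, -3 + 4j, -3 - 4j.
Since the simple pole(s) at s = 0 lie on the jω-axis with none in the right half-plane, the system is marginally stable.

marginally stable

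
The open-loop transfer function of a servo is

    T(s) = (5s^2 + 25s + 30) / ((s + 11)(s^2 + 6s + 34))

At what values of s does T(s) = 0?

s = -2, -3

Set the numerator to zero: 5s^2 + 25s + 30 = 0, i.e. 5·(s^2 + 5s + 6) = 0.
Factoring: (s + 2)(s + 3) = 0.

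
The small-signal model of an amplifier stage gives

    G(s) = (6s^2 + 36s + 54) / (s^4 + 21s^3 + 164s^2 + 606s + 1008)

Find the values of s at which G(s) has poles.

s = -3 ± 3j, -7, -8

The poles are the roots of the denominator s^4 + 21s^3 + 164s^2 + 606s + 1008 = 0.
Trying s = -7: the polynomial evaluates to 0, so (s + 7) is a factor.
Dividing out leaves s^3 + 14s^2 + 66s + 144 = 0.
This factors further as (s^2 + 6s + 18)(s + 8) = 0.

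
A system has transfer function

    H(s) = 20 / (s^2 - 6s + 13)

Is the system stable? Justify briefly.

unstable

The poles can be read from the denominator factors: s = 3 + 2j, 3 - 2j.
Since the pole(s) at s = 3 ± 2j lie in the right half-plane, the system is unstable.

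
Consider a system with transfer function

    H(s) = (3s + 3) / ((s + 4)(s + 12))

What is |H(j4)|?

Substitute s = j4: numerator = 3 + j12, denominator = 32 + j64.
|H(j4)| = |3 + j12| / |32 + j64| = 12.369 / 71.554 ≈ 0.1729.

|H(j4)| ≈ 0.1729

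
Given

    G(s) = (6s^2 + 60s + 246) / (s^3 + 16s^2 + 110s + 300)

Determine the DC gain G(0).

G(0) = 41/50 ≈ 0.8200

Set s = 0: G(0) = (246) / (300) = 41/50.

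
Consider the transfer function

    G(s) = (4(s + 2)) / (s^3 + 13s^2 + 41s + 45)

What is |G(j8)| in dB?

Substitute s = j8: numerator = 8 + j32, denominator = -787 - j184.
|G(j8)| = |8 + j32| / |-787 - j184| = 32.985 / 808.22 ≈ 0.04081.
In decibels: 20·log₁₀(0.04081) ≈ -27.8 dB.

|G(j8)|_dB ≈ -27.8 dB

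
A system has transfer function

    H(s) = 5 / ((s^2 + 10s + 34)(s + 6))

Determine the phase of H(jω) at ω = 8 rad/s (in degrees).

∠H(j8) ≈ -163.7°

At s = j8: numerator = 5, denominator = -820 + j240.
∠H = ∠num − ∠den = 0° − (163.69°) = -163.7°.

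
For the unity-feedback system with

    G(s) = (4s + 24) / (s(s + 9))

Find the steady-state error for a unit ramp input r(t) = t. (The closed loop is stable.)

e_ss = 0.3750

G(s) has one pole at the origin.
This is a Type 1 system. Kv = lim_{s→0} s·G(s) = 24/9 = 8/3.
e_ss = 1/Kv = 1/(8/3) = 3/8 ≈ 0.3750.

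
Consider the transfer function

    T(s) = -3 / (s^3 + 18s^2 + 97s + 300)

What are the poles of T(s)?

s = -3 + 4j, -3 - 4j, -12

The poles are the roots of the denominator s^3 + 18s^2 + 97s + 300 = 0.
Trying s = -12: the polynomial evaluates to 0, so (s + 12) is a factor.
Dividing out leaves s^2 + 6s + 25 = 0.
The quadratic formula then gives s = -3 ± 4j.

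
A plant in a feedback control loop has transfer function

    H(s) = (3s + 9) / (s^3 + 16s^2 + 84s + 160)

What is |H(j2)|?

Substitute s = j2: numerator = 9 + j6, denominator = 96 + j160.
|H(j2)| = |9 + j6| / |96 + j160| = 10.817 / 186.59 ≈ 0.05797.

|H(j2)| ≈ 0.05797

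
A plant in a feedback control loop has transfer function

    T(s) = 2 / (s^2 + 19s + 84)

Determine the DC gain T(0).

Set s = 0: T(0) = (2) / (84) = 1/42.

T(0) = 1/42 ≈ 0.02381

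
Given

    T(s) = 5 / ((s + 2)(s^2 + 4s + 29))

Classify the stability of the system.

The poles can be read from the denominator factors: s = -2, -2 + 5j, -2 - 5j.
Since all poles lie strictly in the left half-plane, the system is stable.

stable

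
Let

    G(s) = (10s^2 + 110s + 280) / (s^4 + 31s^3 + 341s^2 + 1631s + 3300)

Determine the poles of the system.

s = -12, -11, -4 + 3j, -4 - 3j

The poles are the roots of the denominator s^4 + 31s^3 + 341s^2 + 1631s + 3300 = 0.
Trying s = -12: the polynomial evaluates to 0, so (s + 12) is a factor.
Dividing out leaves s^3 + 19s^2 + 113s + 275 = 0.
This factors further as (s + 11)(s^2 + 8s + 25) = 0.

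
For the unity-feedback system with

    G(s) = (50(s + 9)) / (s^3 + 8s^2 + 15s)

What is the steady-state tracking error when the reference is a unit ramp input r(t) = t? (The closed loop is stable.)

e_ss = 0.03333

G(s) has one pole at the origin.
This is a Type 1 system. Kv = lim_{s→0} s·G(s) = 450/15 = 30.
e_ss = 1/Kv = 1/(30) = 1/30 ≈ 0.03333.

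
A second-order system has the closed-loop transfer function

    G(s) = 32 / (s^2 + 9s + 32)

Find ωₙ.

Compare the denominator to the standard form s^2 + 2ζωₙs + ωₙ².
ωₙ² = 32, so ωₙ = √32 ≈ 5.657 rad/s.

ωₙ ≈ 5.657 rad/s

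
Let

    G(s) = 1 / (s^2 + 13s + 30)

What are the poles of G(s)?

The poles are the roots of the denominator s^2 + 13s + 30 = 0.
Factoring: (s + 3)(s + 10) = 0, so s = -3 and s = -10.

s = -3, -10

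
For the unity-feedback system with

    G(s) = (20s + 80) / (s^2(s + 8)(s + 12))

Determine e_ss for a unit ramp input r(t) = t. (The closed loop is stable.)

G(s) has 2 poles at the origin.
This is a Type 2 system; for a ramp input the steady-state error is zero.

e_ss = 0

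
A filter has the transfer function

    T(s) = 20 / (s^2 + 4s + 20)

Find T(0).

Set s = 0: T(0) = (20) / (20) = 1.

T(0) = 1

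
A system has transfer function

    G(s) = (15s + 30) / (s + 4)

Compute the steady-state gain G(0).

Set s = 0: G(0) = (30) / (4) = 15/2.

G(0) = 15/2 ≈ 7.500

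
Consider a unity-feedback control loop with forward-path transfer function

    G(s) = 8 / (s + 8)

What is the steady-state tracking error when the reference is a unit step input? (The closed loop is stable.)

e_ss = 0.5000

G(s) has no poles at the origin.
This is a Type 0 system. Kp = lim_{s→0} G(s) = 8/8 = 1.
e_ss = 1/(1 + Kp) = 1/(1 + 1) = 1/2 ≈ 0.5000.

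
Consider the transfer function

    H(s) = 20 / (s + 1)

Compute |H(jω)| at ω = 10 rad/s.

|H(j10)| ≈ 1.990

Substitute s = j10: numerator = 20, denominator = 1 + j10.
|H(j10)| = |20| / |1 + j10| = 20 / 10.050 ≈ 1.990.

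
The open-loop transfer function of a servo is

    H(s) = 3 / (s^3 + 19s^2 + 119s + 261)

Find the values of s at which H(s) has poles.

s = -5 + 2j, -5 - 2j, -9

The poles are the roots of the denominator s^3 + 19s^2 + 119s + 261 = 0.
Trying s = -9: the polynomial evaluates to 0, so (s + 9) is a factor.
Dividing out leaves s^2 + 10s + 29 = 0.
The quadratic formula then gives s = -5 ± 2j.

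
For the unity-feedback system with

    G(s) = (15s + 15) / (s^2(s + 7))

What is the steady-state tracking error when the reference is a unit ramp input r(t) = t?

G(s) has 2 poles at the origin.
This is a Type 2 system; for a ramp input the steady-state error is zero.

e_ss = 0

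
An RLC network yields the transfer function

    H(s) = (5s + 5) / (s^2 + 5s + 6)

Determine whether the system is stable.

The denominator s^2 + 5s + 6 factors as (s + 2)(s + 3), giving poles at s = -2, -3.
Since all poles lie strictly in the left half-plane, the system is stable.

stable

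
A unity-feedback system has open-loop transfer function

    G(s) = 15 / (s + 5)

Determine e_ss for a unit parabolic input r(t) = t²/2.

e_ss = ∞

G(s) has no poles at the origin.
This is a Type 0 system; Ka = lim_{s→0} s^2·G(s) = 0, so the steady-state error for a parabola input is infinite.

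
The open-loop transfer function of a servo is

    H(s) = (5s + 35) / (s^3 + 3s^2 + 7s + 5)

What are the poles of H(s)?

s = -1 ± 2j, -1

The poles are the roots of the denominator s^3 + 3s^2 + 7s + 5 = 0.
Trying s = -1: the polynomial evaluates to 0, so (s + 1) is a factor.
Dividing out leaves s^2 + 2s + 5 = 0.
The quadratic formula then gives s = -1 ± 2j.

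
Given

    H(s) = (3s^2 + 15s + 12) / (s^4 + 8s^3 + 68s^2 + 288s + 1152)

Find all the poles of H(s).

s = 6j, -6j, -4 + 4j, -4 - 4j

The poles are the roots of the denominator s^4 + 8s^3 + 68s^2 + 288s + 1152 = 0.
No real roots exist; factor into two real quadratics: (s^2 + 36)(s^2 + 8s + 32) = 0.
Each quadratic gives a conjugate pair via the quadratic formula.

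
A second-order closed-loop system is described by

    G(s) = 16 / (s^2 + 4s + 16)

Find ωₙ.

ωₙ = 4 rad/s

Compare the denominator to the standard form s^2 + 2ζωₙs + ωₙ².
ωₙ² = 16, so ωₙ = 4 rad/s.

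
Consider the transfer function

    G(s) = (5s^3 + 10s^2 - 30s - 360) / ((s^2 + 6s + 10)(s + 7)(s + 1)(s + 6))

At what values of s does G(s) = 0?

Set the numerator to zero: 5s^3 + 10s^2 - 30s - 360 = 0, i.e. 5·(s^3 + 2s^2 - 6s - 72) = 0.
Factoring: (s^2 + 6s + 18)(s - 4) = 0.

s = -3 ± 3j, 4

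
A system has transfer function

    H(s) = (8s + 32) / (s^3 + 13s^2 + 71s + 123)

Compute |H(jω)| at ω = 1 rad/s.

|H(j1)| ≈ 0.2530

Substitute s = j1: numerator = 32 + j8, denominator = 110 + j70.
|H(j1)| = |32 + j8| / |110 + j70| = 32.985 / 130.38 ≈ 0.2530.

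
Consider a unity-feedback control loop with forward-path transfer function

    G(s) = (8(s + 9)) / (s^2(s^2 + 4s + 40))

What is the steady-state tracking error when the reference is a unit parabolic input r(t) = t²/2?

e_ss = 0.5556

G(s) has 2 poles at the origin.
This is a Type 2 system. Ka = lim_{s→0} s^2·G(s) = 72/40 = 9/5.
e_ss = 1/Ka = 1/(9/5) = 5/9 ≈ 0.5556.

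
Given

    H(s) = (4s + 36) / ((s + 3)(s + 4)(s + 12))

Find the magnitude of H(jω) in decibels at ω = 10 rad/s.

|H(j10)|_dB ≈ -30.3 dB

Substitute s = j10: numerator = 36 + j40, denominator = -1756 - j40.
|H(j10)| = |36 + j40| / |-1756 - j40| = 53.814 / 1756.5 ≈ 0.03064.
In decibels: 20·log₁₀(0.03064) ≈ -30.3 dB.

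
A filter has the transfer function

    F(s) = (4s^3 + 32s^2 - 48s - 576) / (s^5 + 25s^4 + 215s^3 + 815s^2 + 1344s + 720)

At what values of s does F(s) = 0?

s = -6, 4, -6

Set the numerator to zero: 4s^3 + 32s^2 - 48s - 576 = 0, i.e. 4·(s^3 + 8s^2 - 12s - 144) = 0.
Factoring: (s + 6)^2(s - 4) = 0.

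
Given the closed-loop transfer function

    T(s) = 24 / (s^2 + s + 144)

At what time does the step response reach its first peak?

Comparing s^2 + s + 144 to s^2 + 2ζωₙs + ωₙ²: ωₙ = 12 rad/s and ζ = 1/(2·12) ≈ 0.04167.
ζωₙ = 1/2 = 0.5, so ω_d = ωₙ√(1−ζ²) = √(ωₙ² − (ζωₙ)²) = √(144 − 0.5²) = √143.75 ≈ 11.99 rad/s.
t_p = π/ω_d = π/11.99 ≈ 0.2620 s.

t_p ≈ 0.2620 s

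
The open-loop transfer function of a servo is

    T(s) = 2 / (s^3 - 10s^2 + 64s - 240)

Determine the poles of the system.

The poles are the roots of the denominator s^3 - 10s^2 + 64s - 240 = 0.
Trying s = 6: the polynomial evaluates to 0, so (s - 6) is a factor.
Dividing out leaves s^2 - 4s + 40 = 0.
The quadratic formula then gives s = 2 ± 6j.

s = 2 + 6j, 2 - 6j, 6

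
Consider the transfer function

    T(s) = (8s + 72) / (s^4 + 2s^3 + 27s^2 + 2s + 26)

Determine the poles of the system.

s = ±j, -1 ± 5j

The poles are the roots of the denominator s^4 + 2s^3 + 27s^2 + 2s + 26 = 0.
No real roots exist; factor into two real quadratics: (s^2 + 1)(s^2 + 2s + 26) = 0.
Each quadratic gives a conjugate pair via the quadratic formula.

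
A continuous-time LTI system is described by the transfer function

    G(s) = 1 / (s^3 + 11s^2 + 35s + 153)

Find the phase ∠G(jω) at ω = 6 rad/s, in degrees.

At s = j6: numerator = 1, denominator = -243 - j6.
∠G = ∠num − ∠den = 0° − (-178.59°) = 178.6°.

∠G(j6) ≈ 178.6°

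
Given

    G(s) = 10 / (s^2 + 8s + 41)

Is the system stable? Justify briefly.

The poles can be read from the denominator factors: s = -4 + 5j, -4 - 5j.
Since all poles lie strictly in the left half-plane, the system is stable.

stable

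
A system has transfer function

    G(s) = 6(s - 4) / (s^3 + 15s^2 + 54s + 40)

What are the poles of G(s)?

s = -10, -4, -1

The poles are the roots of the denominator s^3 + 15s^2 + 54s + 40 = 0.
Trying s = -10: the polynomial evaluates to 0, so (s + 10) is a factor.
Dividing out leaves s^2 + 5s + 4 = 0.
Factoring the quadratic: (s + 4)(s + 1) = 0.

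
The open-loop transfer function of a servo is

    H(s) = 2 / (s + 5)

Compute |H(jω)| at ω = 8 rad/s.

|H(j8)| ≈ 0.2120

Substitute s = j8: numerator = 2, denominator = 5 + j8.
|H(j8)| = |2| / |5 + j8| = 2 / 9.4340 ≈ 0.2120.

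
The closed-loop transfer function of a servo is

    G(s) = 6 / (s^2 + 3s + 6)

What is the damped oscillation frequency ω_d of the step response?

ω_d ≈ 1.936 rad/s

Comparing s^2 + 3s + 6 to s^2 + 2ζωₙs + ωₙ²: ωₙ = √6 ≈ 2.449 rad/s and ζ = 3/(2·√6) ≈ 0.6124.
ζωₙ = 3/2 = 1.5, so ω_d = ωₙ√(1−ζ²) = √(ωₙ² − (ζωₙ)²) = √(6 − 1.5²) = √3.75 ≈ 1.936 rad/s.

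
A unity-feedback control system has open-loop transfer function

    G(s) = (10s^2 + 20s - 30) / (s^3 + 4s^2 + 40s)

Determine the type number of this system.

Factor s from the denominator: s^3 + 4s^2 + 40s = s·(s^2 + 4s + 40).
There is 1 pole at the origin, so the system is Type 1.

Type 1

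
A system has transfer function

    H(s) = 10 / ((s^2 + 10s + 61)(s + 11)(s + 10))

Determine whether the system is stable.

stable

The poles can be read from the denominator factors: s = -5 ± 6j, -11, -10.
Since all poles lie strictly in the left half-plane, the system is stable.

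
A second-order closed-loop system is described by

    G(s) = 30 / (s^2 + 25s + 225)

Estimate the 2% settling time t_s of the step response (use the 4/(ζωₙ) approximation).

t_s ≈ 0.3200 s

Comparing s^2 + 25s + 225 to s^2 + 2ζωₙs + ωₙ²: ωₙ = 15 rad/s and ζ = 25/(2·15) ≈ 0.8333.
ζωₙ = 25/2 = 12.5, so t_s ≈ 4/(ζωₙ) = 4/12.5 = 0.3200 s.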